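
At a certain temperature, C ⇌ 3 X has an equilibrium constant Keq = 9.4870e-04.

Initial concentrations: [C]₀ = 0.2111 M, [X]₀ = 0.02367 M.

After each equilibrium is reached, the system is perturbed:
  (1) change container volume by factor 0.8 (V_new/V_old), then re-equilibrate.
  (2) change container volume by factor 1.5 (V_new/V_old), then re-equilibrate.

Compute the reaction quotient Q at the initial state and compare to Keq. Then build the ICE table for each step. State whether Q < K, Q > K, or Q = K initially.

Q₀ = 6.2821e-05 vs Keq = 9.4870e-04 ⇒ Q<K, forward
Step 1:
                    C           X
  Initial      0.2111     0.02367
  Change     -0.01126     0.03378
  Equil        0.1998     0.05745
  solve Keq expr → x = 0.01126; check Q = 9.4870e-04
Then change container volume by factor 0.8 (V_new/V_old).
Step 2:
                    C           X
  Initial      0.2498     0.07181
  Change      0.00322   -0.009661
  Equil         0.253     0.06215
  solve Keq expr → x = -0.00322; check Q = 9.4870e-04
Then change container volume by factor 1.5 (V_new/V_old).
Step 3:
                    C           X
  Initial      0.1687     0.04143
  Change    -0.004137     0.01241
  Equil        0.1645     0.05384
  solve Keq expr → x = 0.004137; check Q = 9.4870e-04

Q₀ = 6.2821e-05; Q < K (proceeds forward)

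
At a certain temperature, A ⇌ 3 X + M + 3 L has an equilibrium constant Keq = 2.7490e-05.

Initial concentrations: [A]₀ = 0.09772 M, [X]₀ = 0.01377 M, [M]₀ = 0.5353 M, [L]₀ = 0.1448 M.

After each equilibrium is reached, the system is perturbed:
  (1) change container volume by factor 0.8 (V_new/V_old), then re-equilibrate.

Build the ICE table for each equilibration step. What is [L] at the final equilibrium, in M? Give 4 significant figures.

Q₀ = 4.3423e-08 vs Keq = 2.7490e-05 ⇒ Q<K, forward
Step 1:
                  A         X         M         L
  I         0.09772   0.01377    0.5353    0.1448
  C        -0.02061   0.06184   0.02061   0.06184
  E         0.07711   0.07561    0.5559    0.2066
  solve Keq expr → x = 0.02061; check Q = 2.7490e-05
Then change container volume by factor 0.8 (V_new/V_old).
Step 2:
                  A         X         M         L
  I         0.09639   0.09451    0.6949    0.2583
  C        0.008427  -0.02528 -0.008427  -0.02528
  E          0.1048   0.06923    0.6865     0.233
  solve Keq expr → x = -0.008427; check Q = 2.7490e-05

[L]_eq = 0.233 M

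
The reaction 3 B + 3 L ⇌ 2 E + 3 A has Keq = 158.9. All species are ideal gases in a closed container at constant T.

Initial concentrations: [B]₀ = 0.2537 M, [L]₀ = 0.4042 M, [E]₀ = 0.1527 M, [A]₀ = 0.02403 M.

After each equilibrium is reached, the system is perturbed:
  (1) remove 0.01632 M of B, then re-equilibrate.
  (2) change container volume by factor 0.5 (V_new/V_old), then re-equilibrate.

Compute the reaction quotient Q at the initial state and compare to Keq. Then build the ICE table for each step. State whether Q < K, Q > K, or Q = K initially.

Q₀ = 3.0005e-04; Q < K (proceeds forward)

Q₀ = 3.0005e-04 vs Keq = 158.9 ⇒ Q<K, forward
Step 1:
                   B          L          E          A
  Initial     0.2537     0.4042     0.1527    0.02403
  Change     -0.1817    -0.1817     0.1211     0.1817
  Equil      0.07199     0.2225     0.2738     0.2057
  solve Keq expr → x = 0.06057; check Q = 158.9
Then remove 0.01632 M of B.
Step 2:
                   B          L          E          A
  Initial    0.05567     0.2225     0.2738     0.2057
  Change    0.009305   0.009305  -0.006203  -0.009305
  Equil      0.06498     0.2318     0.2676     0.1964
  solve Keq expr → x = -0.003102; check Q = 158.9
Then change container volume by factor 0.5 (V_new/V_old).
Step 3:
                   B          L          E          A
  Initial       0.13     0.4636     0.5353     0.3929
  Change     -0.0168    -0.0168     0.0112     0.0168
  Equil       0.1132     0.4468     0.5465     0.4097
  solve Keq expr → x = 0.005601; check Q = 158.9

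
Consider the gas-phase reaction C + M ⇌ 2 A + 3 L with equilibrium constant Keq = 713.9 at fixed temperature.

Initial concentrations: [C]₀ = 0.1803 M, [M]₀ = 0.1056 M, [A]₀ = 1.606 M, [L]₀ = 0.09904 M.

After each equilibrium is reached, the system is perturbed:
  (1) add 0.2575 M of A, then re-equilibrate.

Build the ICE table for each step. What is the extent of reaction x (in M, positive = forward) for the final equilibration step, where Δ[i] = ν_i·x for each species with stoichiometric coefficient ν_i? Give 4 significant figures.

Q₀ = 0.1316 vs Keq = 713.9 ⇒ Q<K, forward
Step 1:
                   C          M          A          L
  Initial     0.1803     0.1056      1.606    0.09904
  Change     -0.1017    -0.1017     0.2035     0.3052
  Equil      0.07856   0.003857      1.809     0.4043
  solve Keq expr → x = 0.1017; check Q = 713.9
Then add 0.2575 M of A.
Step 2:
                   C          M          A          L
  Initial    0.07856   0.003857      2.067     0.4043
  Change  9.9447e-04 9.9447e-04  -0.001989  -0.002983
  Equil      0.07955   0.004852      2.065     0.4013
  solve Keq expr → x = -9.9447e-04; check Q = 713.9

x = -9.9447e-04 M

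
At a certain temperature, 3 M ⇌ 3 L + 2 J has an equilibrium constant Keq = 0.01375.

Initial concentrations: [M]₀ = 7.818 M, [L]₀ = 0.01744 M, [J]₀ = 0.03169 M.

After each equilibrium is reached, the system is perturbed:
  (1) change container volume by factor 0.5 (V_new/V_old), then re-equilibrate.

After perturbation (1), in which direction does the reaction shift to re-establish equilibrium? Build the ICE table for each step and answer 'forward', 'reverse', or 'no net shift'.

Direction: reverse

Q₀ = 1.1148e-11 vs Keq = 0.01375 ⇒ Q<K, forward
Step 1:
                    M           L           J
  I             7.818     0.01744     0.03169
  C            -1.481       1.481      0.9876
  E             6.337       1.499       1.019
  solve Keq expr → x = 0.4938; check Q = 0.01375
Then change container volume by factor 0.5 (V_new/V_old).
Step 2:
                    M           L           J
  I             12.67       2.998       2.039
  C            0.6607     -0.6607     -0.4405
  E             13.33       2.337       1.598
  solve Keq expr → x = -0.2202; check Q = 0.01375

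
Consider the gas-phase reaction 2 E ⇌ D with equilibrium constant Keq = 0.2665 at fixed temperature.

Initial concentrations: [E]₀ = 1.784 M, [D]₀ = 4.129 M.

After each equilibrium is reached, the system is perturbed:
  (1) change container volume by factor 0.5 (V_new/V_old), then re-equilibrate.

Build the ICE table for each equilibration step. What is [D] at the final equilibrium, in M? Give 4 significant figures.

[D]_eq = 7.406 M

Q₀ = 1.297 vs Keq = 0.2665 ⇒ Q>K, reverse
Step 1:
                   E          D
  init         1.784      4.129
  Δ            1.719    -0.8593
  eq           3.503       3.27
  solve Keq expr → x = -0.8593; check Q = 0.2665
Then change container volume by factor 0.5 (V_new/V_old).
Step 2:
                   E          D
  init         7.005      6.539
  Δ           -1.734     0.8669
  eq           5.272      7.406
  solve Keq expr → x = 0.8669; check Q = 0.2665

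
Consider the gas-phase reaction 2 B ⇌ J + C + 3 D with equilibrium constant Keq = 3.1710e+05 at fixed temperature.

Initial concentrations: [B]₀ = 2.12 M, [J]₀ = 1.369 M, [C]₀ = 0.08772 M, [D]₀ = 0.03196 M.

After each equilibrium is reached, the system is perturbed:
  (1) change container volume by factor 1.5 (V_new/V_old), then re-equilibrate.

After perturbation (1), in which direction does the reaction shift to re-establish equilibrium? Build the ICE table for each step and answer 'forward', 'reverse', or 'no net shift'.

Direction: forward

Q₀ = 8.7227e-07 vs Keq = 3.1710e+05 ⇒ Q<K, forward
Step 1:
                  B         J         C         D
  Initial      2.12     1.369   0.08772   0.03196
  Change     -2.103     1.052     1.052     3.155
  Equil     0.01678     2.421     1.139     3.187
  solve Keq expr → x = 1.052; check Q = 3.1710e+05
Then change container volume by factor 1.5 (V_new/V_old).
Step 2:
                  B         J         C         D
  Initial   0.01118     1.614    0.7596     2.125
  Change  -0.005049  0.002525  0.002525  0.007574
  Equil    0.006136     1.616    0.7621     2.132
  solve Keq expr → x = 0.002525; check Q = 3.1710e+05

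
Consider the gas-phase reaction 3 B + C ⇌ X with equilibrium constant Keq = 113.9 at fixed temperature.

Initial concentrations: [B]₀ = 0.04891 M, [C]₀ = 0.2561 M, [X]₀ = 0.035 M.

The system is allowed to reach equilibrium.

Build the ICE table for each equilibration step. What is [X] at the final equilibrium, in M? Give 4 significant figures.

Q₀ = 1168 vs Keq = 113.9 ⇒ Q>K, reverse
Step 1:
                   B          C          X
  init       0.04891     0.2561      0.035
  Δ          0.04009    0.01336   -0.01336
  eq           0.089     0.2695    0.02164
  solve Keq expr → x = -0.01336; check Q = 113.9

[X]_eq = 0.02164 M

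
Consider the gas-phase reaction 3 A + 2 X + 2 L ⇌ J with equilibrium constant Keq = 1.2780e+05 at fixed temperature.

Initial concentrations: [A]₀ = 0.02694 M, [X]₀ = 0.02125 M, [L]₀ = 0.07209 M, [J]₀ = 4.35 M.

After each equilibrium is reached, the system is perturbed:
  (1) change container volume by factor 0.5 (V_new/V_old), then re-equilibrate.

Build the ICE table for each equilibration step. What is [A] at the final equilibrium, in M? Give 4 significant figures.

Q₀ = 9.4804e+10 vs Keq = 1.2780e+05 ⇒ Q>K, reverse
Step 1:
                    A           X           L           J
  Initial     0.02694     0.02125     0.07209        4.35
  Change       0.2397      0.1598      0.1598     -0.0799
  Equil        0.2666       0.181      0.2319        4.27
  solve Keq expr → x = -0.0799; check Q = 1.2780e+05
Then change container volume by factor 0.5 (V_new/V_old).
Step 2:
                    A           X           L           J
  Initial      0.5333      0.3621      0.4638        8.54
  Change      -0.2557     -0.1705     -0.1705     0.08525
  Equil        0.2775      0.1916      0.2933       8.625
  solve Keq expr → x = 0.08525; check Q = 1.2780e+05

[A]_eq = 0.2775 M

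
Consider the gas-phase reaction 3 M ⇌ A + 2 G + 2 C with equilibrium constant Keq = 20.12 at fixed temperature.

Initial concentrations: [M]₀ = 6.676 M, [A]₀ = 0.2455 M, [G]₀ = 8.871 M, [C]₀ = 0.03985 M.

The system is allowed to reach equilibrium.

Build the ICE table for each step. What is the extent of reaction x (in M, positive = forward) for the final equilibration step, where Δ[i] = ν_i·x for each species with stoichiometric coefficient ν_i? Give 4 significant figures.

Q₀ = 1.0311e-04 vs Keq = 20.12 ⇒ Q<K, forward
Step 1:
                   M          A          G          C
  init         6.676     0.2455      8.871    0.03985
  Δ           -3.264      1.088      2.176      2.176
  eq           3.412      1.334      11.05      2.216
  solve Keq expr → x = 1.088; check Q = 20.12

x = 1.088 M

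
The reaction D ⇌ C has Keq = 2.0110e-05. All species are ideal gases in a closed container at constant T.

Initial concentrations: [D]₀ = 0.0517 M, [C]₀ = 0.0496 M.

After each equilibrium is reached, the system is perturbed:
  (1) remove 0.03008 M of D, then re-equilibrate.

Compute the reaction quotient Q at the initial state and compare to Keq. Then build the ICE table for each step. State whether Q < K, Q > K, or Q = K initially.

Q₀ = 0.9594; Q > K (proceeds reverse)

Q₀ = 0.9594 vs Keq = 2.0110e-05 ⇒ Q>K, reverse
Step 1:
                    D           C
  init         0.0517      0.0496
  Δ            0.0496     -0.0496
  eq           0.1013  2.0371e-06
  solve Keq expr → x = -0.0496; check Q = 2.0110e-05
Then remove 0.03008 M of D.
Step 2:
                    D           C
  init        0.07122  2.0371e-06
  Δ        6.0490e-07 -6.0490e-07
  eq          0.07122  1.4322e-06
  solve Keq expr → x = -6.0490e-07; check Q = 2.0110e-05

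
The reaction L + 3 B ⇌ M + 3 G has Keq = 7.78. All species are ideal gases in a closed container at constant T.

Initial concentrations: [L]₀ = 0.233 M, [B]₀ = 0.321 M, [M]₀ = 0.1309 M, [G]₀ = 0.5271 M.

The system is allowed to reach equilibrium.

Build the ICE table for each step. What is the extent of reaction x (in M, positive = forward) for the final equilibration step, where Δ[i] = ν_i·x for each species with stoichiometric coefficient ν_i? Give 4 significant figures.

x = 0.01941 M

Q₀ = 2.487 vs Keq = 7.78 ⇒ Q<K, forward
Step 1:
                    L           B           M           G
  init          0.233       0.321      0.1309      0.5271
  Δ          -0.01941    -0.05824     0.01941     0.05824
  eq           0.2136      0.2628      0.1503      0.5853
  solve Keq expr → x = 0.01941; check Q = 7.78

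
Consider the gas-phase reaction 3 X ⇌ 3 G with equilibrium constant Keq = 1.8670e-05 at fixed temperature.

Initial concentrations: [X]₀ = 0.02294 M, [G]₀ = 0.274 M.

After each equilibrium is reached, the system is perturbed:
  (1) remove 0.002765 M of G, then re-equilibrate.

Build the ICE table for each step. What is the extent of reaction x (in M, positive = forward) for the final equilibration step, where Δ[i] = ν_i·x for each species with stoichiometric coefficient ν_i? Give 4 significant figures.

x = 8.9785e-04 M

Q₀ = 1704 vs Keq = 1.8670e-05 ⇒ Q>K, reverse
Step 1:
                   X          G
  I          0.02294      0.274
  C           0.2663    -0.2663
  E           0.2893   0.007674
  solve Keq expr → x = -0.08878; check Q = 1.8670e-05
Then remove 0.002765 M of G.
Step 2:
                   X          G
  I           0.2893   0.004909
  C        -0.002694   0.002694
  E           0.2866   0.007602
  solve Keq expr → x = 8.9785e-04; check Q = 1.8670e-05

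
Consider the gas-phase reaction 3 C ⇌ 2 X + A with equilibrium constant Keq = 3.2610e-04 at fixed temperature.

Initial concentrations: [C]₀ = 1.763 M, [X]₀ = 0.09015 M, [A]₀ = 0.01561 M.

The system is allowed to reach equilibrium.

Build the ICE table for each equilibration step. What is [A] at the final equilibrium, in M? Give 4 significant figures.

[A]_eq = 0.05336 M

Q₀ = 2.3151e-05 vs Keq = 3.2610e-04 ⇒ Q<K, forward
Step 1:
                   C          X          A
  init         1.763    0.09015    0.01561
  Δ          -0.1133     0.0755    0.03775
  eq            1.65     0.1657    0.05336
  solve Keq expr → x = 0.03775; check Q = 3.2610e-04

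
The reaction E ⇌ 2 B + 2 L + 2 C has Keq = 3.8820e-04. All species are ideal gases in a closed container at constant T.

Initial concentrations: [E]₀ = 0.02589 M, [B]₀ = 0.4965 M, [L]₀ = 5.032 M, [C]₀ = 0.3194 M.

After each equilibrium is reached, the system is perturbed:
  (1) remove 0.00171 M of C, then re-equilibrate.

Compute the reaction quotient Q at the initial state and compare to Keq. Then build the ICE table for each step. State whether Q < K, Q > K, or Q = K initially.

Q₀ = 24.6; Q > K (proceeds reverse)

Q₀ = 24.6 vs Keq = 3.8820e-04 ⇒ Q>K, reverse
Step 1:
                   E          B          L          C
  I          0.02589     0.4965      5.032     0.3194
  C           0.1549    -0.3099    -0.3099    -0.3099
  E           0.1808     0.1866      4.722   0.009508
  solve Keq expr → x = -0.1549; check Q = 3.8820e-04
Then remove 0.00171 M of C.
Step 2:
                   E          B          L          C
  I           0.1808     0.1866      4.722   0.007798
  C       -8.0240e-04   0.001605   0.001605   0.001605
  E             0.18     0.1882      4.724   0.009403
  solve Keq expr → x = 8.0240e-04; check Q = 3.8820e-04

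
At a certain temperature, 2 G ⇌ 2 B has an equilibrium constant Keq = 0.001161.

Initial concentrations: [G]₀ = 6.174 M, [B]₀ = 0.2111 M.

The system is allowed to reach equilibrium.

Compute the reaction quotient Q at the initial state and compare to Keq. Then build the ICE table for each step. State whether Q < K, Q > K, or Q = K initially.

Q₀ = 0.001169; Q > K (proceeds reverse)

Q₀ = 0.001169 vs Keq = 0.001161 ⇒ Q>K, reverse
Step 1:
                  G         B
  I           6.174    0.2111
  C       7.0645e-04 -7.0645e-04
  E           6.175    0.2104
  solve Keq expr → x = -3.5322e-04; check Q = 0.001161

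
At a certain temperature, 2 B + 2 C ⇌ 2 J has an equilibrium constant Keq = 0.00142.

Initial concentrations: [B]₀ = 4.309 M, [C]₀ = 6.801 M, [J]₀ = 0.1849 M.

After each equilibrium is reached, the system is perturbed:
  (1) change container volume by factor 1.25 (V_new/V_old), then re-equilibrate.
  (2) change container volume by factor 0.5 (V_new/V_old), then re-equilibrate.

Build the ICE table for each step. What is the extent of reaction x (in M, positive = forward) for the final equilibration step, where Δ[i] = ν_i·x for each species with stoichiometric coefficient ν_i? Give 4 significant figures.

Q₀ = 3.9808e-05 vs Keq = 0.00142 ⇒ Q<K, forward
Step 1:
                    B           C           J
  I             4.309       6.801      0.1849
  C           -0.6596     -0.6596      0.6596
  E             3.649       6.141      0.8445
  solve Keq expr → x = 0.3298; check Q = 0.00142
Then change container volume by factor 1.25 (V_new/V_old).
Step 2:
                    B           C           J
  I             2.919       4.913      0.6756
  C             0.104       0.104      -0.104
  E             3.024       5.017      0.5716
  solve Keq expr → x = -0.05201; check Q = 0.00142
Then change container volume by factor 0.5 (V_new/V_old).
Step 3:
                    B           C           J
  I             6.047       10.03       1.143
  C           -0.7242     -0.7242      0.7242
  E             5.323        9.31       1.867
  solve Keq expr → x = 0.3621; check Q = 0.00142

x = 0.3621 M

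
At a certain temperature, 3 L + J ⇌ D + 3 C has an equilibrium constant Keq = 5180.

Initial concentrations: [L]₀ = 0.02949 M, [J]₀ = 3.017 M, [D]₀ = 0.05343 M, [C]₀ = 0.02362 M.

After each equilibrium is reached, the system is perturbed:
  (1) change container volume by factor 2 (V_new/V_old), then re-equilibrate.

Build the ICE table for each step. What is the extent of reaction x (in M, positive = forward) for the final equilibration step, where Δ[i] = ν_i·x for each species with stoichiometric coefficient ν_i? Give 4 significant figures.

x = 0 M

Q₀ = 0.0091 vs Keq = 5180 ⇒ Q<K, forward
Step 1:
                    L           J           D           C
  init        0.02949       3.017     0.05343     0.02362
  Δ          -0.02866   -0.009552    0.009552     0.02866
  eq       8.3280e-04       3.007     0.06298     0.05228
  solve Keq expr → x = 0.009552; check Q = 5180
Then change container volume by factor 2 (V_new/V_old).
Step 2:
                    L           J           D           C
  init     4.1640e-04       1.504     0.03149     0.02614
  Δ                 0           0           0           0
  eq       4.1640e-04       1.504     0.03149     0.02614
  solve Keq expr → x = 0; check Q = 5180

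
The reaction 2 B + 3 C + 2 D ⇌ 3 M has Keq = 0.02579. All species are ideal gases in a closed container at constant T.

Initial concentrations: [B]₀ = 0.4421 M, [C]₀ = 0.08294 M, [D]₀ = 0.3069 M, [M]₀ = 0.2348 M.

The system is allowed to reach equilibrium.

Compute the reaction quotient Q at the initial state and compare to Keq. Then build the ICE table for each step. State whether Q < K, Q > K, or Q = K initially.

Q₀ = 1232; Q > K (proceeds reverse)

Q₀ = 1232 vs Keq = 0.02579 ⇒ Q>K, reverse
Step 1:
                  B         C         D         M
  I          0.4421   0.08294    0.3069    0.2348
  C          0.1341    0.2011    0.1341   -0.2011
  E          0.5762    0.2841     0.441   0.03367
  solve Keq expr → x = -0.06704; check Q = 0.02579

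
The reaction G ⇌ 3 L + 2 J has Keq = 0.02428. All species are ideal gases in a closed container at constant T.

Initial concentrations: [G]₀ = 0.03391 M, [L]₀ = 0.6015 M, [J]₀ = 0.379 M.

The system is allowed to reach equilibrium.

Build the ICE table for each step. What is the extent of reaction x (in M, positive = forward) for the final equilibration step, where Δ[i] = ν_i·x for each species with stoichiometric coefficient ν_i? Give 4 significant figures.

x = -0.07612 M

Q₀ = 0.9218 vs Keq = 0.02428 ⇒ Q>K, reverse
Step 1:
                    G           L           J
  Initial     0.03391      0.6015       0.379
  Change      0.07612     -0.2284     -0.1522
  Equil          0.11      0.3731      0.2268
  solve Keq expr → x = -0.07612; check Q = 0.02428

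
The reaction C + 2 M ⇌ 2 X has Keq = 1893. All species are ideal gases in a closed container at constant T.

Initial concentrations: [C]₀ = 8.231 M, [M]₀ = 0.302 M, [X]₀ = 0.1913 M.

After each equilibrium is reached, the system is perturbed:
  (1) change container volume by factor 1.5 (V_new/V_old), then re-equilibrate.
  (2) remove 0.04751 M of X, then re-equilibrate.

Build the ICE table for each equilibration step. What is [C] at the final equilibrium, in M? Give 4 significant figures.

[C]_eq = 5.388 M

Q₀ = 0.04875 vs Keq = 1893 ⇒ Q<K, forward
Step 1:
                   C          M          X
  init         8.231      0.302     0.1913
  Δ           -0.149     -0.298      0.298
  eq           8.082   0.003956     0.4893
  solve Keq expr → x = 0.149; check Q = 1893
Then change container volume by factor 1.5 (V_new/V_old).
Step 2:
                   C          M          X
  init         5.388   0.002637     0.3262
  Δ       2.9343e-04 5.8686e-04 -5.8686e-04
  eq           5.388   0.003224     0.3256
  solve Keq expr → x = -2.9343e-04; check Q = 1893
Then remove 0.04751 M of X.
Step 3:
                   C          M          X
  init         5.388   0.003224     0.2781
  Δ       -2.3287e-04 -4.6575e-04 4.6575e-04
  eq           5.388   0.002759     0.2786
  solve Keq expr → x = 2.3287e-04; check Q = 1893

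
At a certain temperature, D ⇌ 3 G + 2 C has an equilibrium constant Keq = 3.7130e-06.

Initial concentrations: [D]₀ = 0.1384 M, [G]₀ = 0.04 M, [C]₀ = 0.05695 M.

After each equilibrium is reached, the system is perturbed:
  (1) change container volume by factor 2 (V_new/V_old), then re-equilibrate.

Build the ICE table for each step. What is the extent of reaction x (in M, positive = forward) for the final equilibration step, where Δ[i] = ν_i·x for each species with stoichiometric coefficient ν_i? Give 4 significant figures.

Q₀ = 1.4998e-06 vs Keq = 3.7130e-06 ⇒ Q<K, forward
Step 1:
                   D          G          C
  I           0.1384       0.04    0.05695
  C        -0.003299   0.009896   0.006597
  E           0.1351     0.0499    0.06355
  solve Keq expr → x = 0.003299; check Q = 3.7130e-06
Then change container volume by factor 2 (V_new/V_old).
Step 2:
                   D          G          C
  I          0.06755    0.02495    0.03177
  C         -0.00734    0.02202    0.01468
  E          0.06021    0.04697    0.04645
  solve Keq expr → x = 0.00734; check Q = 3.7130e-06

x = 0.00734 M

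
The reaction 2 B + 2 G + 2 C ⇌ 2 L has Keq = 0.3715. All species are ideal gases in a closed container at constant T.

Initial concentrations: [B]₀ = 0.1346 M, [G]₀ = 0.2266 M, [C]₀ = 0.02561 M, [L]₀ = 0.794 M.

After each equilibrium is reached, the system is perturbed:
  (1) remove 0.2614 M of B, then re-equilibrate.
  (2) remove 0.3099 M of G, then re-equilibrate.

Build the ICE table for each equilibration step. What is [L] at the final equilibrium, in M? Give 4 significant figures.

Q₀ = 1.0333e+06 vs Keq = 0.3715 ⇒ Q>K, reverse
Step 1:
                   B          G          C          L
  init        0.1346     0.2266    0.02561      0.794
  Δ           0.5806     0.5806     0.5806    -0.5806
  eq          0.7152     0.8072     0.6063     0.2134
  solve Keq expr → x = -0.2903; check Q = 0.3715
Then remove 0.2614 M of B.
Step 2:
                   B          G          C          L
  init        0.4538     0.8072     0.6063     0.2134
  Δ          0.04477    0.04477    0.04477   -0.04477
  eq          0.4986      0.852      0.651     0.1686
  solve Keq expr → x = -0.02239; check Q = 0.3715
Then remove 0.3099 M of G.
Step 3:
                   B          G          C          L
  init        0.4986     0.5421      0.651     0.1686
  Δ           0.0379     0.0379     0.0379    -0.0379
  eq          0.5365       0.58     0.6889     0.1307
  solve Keq expr → x = -0.01895; check Q = 0.3715

[L]_eq = 0.1307 M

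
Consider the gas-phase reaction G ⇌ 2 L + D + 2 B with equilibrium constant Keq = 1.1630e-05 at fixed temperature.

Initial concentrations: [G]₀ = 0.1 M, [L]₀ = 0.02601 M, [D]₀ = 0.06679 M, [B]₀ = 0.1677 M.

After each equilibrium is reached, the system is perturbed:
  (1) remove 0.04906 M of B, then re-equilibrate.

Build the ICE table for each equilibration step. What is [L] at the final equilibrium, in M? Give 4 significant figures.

[L]_eq = 0.03218 M

Q₀ = 1.2707e-05 vs Keq = 1.1630e-05 ⇒ Q>K, reverse
Step 1:
                   G          L          D          B
  I              0.1    0.02601    0.06679     0.1677
  C       4.3154e-04 -8.6309e-04 -4.3154e-04 -8.6309e-04
  E           0.1004    0.02515    0.06636     0.1668
  solve Keq expr → x = -4.3154e-04; check Q = 1.1630e-05
Then remove 0.04906 M of B.
Step 2:
                   G          L          D          B
  I           0.1004    0.02515    0.06636     0.1178
  C        -0.003516   0.007033   0.003516   0.007033
  E          0.09692    0.03218    0.06987     0.1248
  solve Keq expr → x = 0.003516; check Q = 1.1630e-05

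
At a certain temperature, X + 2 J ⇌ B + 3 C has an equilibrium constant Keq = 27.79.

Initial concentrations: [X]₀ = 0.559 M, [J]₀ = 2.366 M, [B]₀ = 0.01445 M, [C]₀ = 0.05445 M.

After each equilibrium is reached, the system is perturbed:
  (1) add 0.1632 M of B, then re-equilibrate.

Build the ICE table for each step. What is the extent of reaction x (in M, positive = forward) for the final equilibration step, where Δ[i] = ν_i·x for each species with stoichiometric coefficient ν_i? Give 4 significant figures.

Q₀ = 7.4545e-07 vs Keq = 27.79 ⇒ Q<K, forward
Step 1:
                   X          J          B          C
  init         0.559      2.366    0.01445    0.05445
  Δ          -0.5152      -1.03     0.5152      1.546
  eq         0.04378      1.336     0.5297        1.6
  solve Keq expr → x = 0.5152; check Q = 27.79
Then add 0.1632 M of B.
Step 2:
                   X          J          B          C
  init       0.04378      1.336     0.6929        1.6
  Δ         0.008682    0.01736  -0.008682   -0.02604
  eq         0.05246      1.353     0.6842      1.574
  solve Keq expr → x = -0.008682; check Q = 27.79

x = -0.008682 M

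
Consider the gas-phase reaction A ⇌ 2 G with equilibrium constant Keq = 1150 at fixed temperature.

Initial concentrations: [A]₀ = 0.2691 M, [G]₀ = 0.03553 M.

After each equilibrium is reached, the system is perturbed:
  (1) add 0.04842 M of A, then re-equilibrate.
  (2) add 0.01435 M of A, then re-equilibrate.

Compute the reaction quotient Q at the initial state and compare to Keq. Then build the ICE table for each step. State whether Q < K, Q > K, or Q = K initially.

Q₀ = 0.004691 vs Keq = 1150 ⇒ Q<K, forward
Step 1:
                   A          G
  Initial     0.2691    0.03553
  Change     -0.2688     0.5376
  Equil   2.8566e-04     0.5732
  solve Keq expr → x = 0.2688; check Q = 1150
Then add 0.04842 M of A.
Step 2:
                   A          G
  Initial    0.04871     0.5732
  Change    -0.04832    0.09663
  Equil   3.9010e-04     0.6698
  solve Keq expr → x = 0.04832; check Q = 1150
Then add 0.01435 M of A.
Step 3:
                   A          G
  Initial    0.01474     0.6698
  Change    -0.01432    0.02863
  Equil   4.2417e-04     0.6984
  solve Keq expr → x = 0.01432; check Q = 1150

Q₀ = 0.004691; Q < K (proceeds forward)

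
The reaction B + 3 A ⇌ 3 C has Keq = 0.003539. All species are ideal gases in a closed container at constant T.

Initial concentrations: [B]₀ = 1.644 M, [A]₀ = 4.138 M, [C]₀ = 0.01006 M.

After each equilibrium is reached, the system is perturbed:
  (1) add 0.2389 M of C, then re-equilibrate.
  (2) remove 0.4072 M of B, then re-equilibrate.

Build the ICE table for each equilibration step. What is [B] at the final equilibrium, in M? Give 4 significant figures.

Q₀ = 8.7402e-09 vs Keq = 0.003539 ⇒ Q<K, forward
Step 1:
                  B         A         C
  Initial     1.644     4.138   0.01006
  Change    -0.1998   -0.5995    0.5995
  Equil       1.444     3.539    0.6095
  solve Keq expr → x = 0.1998; check Q = 0.003539
Then add 0.2389 M of C.
Step 2:
                  B         A         C
  Initial     1.444     3.539    0.8484
  Change    0.06522    0.1957   -0.1957
  Equil       1.509     3.734    0.6528
  solve Keq expr → x = -0.06522; check Q = 0.003539
Then remove 0.4072 M of B.
Step 3:
                  B         A         C
  Initial     1.102     3.734    0.6528
  Change    0.01779   0.05336  -0.05336
  Equil        1.12     3.788    0.5994
  solve Keq expr → x = -0.01779; check Q = 0.003539

[B]_eq = 1.12 M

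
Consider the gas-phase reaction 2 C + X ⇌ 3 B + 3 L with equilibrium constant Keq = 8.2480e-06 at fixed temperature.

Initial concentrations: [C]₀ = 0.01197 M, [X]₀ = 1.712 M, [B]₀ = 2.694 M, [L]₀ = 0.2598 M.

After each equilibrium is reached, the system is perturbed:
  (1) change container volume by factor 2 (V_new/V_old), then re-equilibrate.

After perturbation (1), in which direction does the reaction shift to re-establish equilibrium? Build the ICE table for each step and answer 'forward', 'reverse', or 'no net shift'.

Q₀ = 1398 vs Keq = 8.2480e-06 ⇒ Q>K, reverse
Step 1:
                   C          X          B          L
  init       0.01197      1.712      2.694     0.2598
  Δ            0.171    0.08552    -0.2566    -0.2566
  eq           0.183      1.798      2.437   0.003249
  solve Keq expr → x = -0.08552; check Q = 8.2480e-06
Then change container volume by factor 2 (V_new/V_old).
Step 2:
                   C          X          B          L
  init        0.0915     0.8988      1.219   0.001624
  Δ        -0.001063 -5.3144e-04   0.001594   0.001594
  eq         0.09044     0.8982       1.22   0.003219
  solve Keq expr → x = 5.3144e-04; check Q = 8.2480e-06

Direction: forward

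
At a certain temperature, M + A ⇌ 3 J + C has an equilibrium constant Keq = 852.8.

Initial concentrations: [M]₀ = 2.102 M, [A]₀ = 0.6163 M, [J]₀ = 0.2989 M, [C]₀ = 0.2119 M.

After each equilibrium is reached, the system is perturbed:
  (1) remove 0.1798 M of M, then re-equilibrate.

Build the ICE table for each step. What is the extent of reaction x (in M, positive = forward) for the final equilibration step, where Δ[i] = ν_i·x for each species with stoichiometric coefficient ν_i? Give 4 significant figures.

x = -8.1845e-04 M

Q₀ = 0.004368 vs Keq = 852.8 ⇒ Q<K, forward
Step 1:
                   M          A          J          C
  I            2.102     0.6163     0.2989     0.2119
  C          -0.6101    -0.6101       1.83     0.6101
  E            1.492   0.006235      2.129      0.822
  solve Keq expr → x = 0.6101; check Q = 852.8
Then remove 0.1798 M of M.
Step 2:
                   M          A          J          C
  I            1.312   0.006235      2.129      0.822
  C       8.1845e-04 8.1845e-04  -0.002455 -8.1845e-04
  E            1.313   0.007054      2.127     0.8211
  solve Keq expr → x = -8.1845e-04; check Q = 852.8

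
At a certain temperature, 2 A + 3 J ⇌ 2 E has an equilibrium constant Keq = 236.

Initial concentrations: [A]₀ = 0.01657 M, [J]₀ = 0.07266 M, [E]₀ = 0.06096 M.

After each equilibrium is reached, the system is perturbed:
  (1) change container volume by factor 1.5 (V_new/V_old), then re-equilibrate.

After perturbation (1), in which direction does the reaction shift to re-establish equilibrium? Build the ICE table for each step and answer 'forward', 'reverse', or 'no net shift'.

Q₀ = 3.5282e+04 vs Keq = 236 ⇒ Q>K, reverse
Step 1:
                  A         J         E
  Initial   0.01657   0.07266   0.06096
  Change    0.03095   0.04643  -0.03095
  Equil     0.04752    0.1191   0.03001
  solve Keq expr → x = -0.01548; check Q = 236
Then change container volume by factor 1.5 (V_new/V_old).
Step 2:
                  A         J         E
  Initial   0.03168   0.07939      0.02
  Change   0.005321  0.007982 -0.005321
  Equil       0.037   0.08738   0.01468
  solve Keq expr → x = -0.002661; check Q = 236

Direction: reverse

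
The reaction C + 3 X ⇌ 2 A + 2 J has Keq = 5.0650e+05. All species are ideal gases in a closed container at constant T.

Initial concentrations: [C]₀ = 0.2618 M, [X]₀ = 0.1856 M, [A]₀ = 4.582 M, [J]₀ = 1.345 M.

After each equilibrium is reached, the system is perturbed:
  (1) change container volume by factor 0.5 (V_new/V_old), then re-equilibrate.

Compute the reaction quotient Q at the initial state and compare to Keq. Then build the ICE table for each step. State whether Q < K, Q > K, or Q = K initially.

Q₀ = 2.2691e+04 vs Keq = 5.0650e+05 ⇒ Q<K, forward
Step 1:
                  C         X         A         J
  Initial    0.2618    0.1856     4.582     1.345
  Change   -0.03761   -0.1128   0.07522   0.07522
  Equil      0.2242   0.07277     4.657      1.42
  solve Keq expr → x = 0.03761; check Q = 5.0650e+05
Then change container volume by factor 0.5 (V_new/V_old).
Step 2:
                  C         X         A         J
  Initial    0.4484    0.1455     9.314      2.84
  Change          0         0         0         0
  Equil      0.4484    0.1455     9.314      2.84
  solve Keq expr → x = 0; check Q = 5.0650e+05

Q₀ = 2.2691e+04; Q < K (proceeds forward)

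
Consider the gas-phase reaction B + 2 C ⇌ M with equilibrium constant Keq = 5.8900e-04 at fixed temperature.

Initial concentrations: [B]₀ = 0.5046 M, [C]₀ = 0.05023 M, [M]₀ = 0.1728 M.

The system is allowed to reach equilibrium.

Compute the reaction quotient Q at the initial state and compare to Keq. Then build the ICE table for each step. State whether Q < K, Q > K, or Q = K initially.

Q₀ = 135.7 vs Keq = 5.8900e-04 ⇒ Q>K, reverse
Step 1:
                  B         C         M
  Initial    0.5046   0.05023    0.1728
  Change     0.1727    0.3455   -0.1727
  Equil      0.6773    0.3957 6.2469e-05
  solve Keq expr → x = -0.1727; check Q = 5.8900e-04

Q₀ = 135.7; Q > K (proceeds reverse)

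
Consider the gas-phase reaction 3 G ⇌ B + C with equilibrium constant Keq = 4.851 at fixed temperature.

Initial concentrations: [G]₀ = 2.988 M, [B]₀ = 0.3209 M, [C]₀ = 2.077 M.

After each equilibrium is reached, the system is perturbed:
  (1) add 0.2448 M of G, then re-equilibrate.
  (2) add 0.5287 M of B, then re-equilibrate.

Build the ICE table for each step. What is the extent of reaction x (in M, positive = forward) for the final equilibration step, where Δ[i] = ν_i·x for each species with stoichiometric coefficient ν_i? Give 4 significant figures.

Q₀ = 0.02498 vs Keq = 4.851 ⇒ Q<K, forward
Step 1:
                    G           B           C
  init          2.988      0.3209       2.077
  Δ            -2.146      0.7154      0.7154
  eq           0.8418       1.036       2.792
  solve Keq expr → x = 0.7154; check Q = 4.851
Then add 0.2448 M of G.
Step 2:
                    G           B           C
  init          1.087       1.036       2.792
  Δ           -0.2181     0.07271     0.07271
  eq           0.8685       1.109       2.865
  solve Keq expr → x = 0.07271; check Q = 4.851
Then add 0.5287 M of B.
Step 3:
                    G           B           C
  init         0.8685       1.638       2.865
  Δ             0.109    -0.03633    -0.03633
  eq           0.9774       1.601       2.829
  solve Keq expr → x = -0.03633; check Q = 4.851

x = -0.03633 M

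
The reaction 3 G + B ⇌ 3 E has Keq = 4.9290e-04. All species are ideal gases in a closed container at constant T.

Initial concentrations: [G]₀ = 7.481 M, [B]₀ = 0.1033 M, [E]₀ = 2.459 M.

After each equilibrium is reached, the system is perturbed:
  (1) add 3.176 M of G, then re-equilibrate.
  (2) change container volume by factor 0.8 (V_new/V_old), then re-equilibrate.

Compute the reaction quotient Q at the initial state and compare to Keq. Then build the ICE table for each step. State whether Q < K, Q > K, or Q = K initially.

Q₀ = 0.3438; Q > K (proceeds reverse)

Q₀ = 0.3438 vs Keq = 4.9290e-04 ⇒ Q>K, reverse
Step 1:
                  G         B         E
  Initial     7.481    0.1033     2.459
  Change      1.806     0.602    -1.806
  Equil       9.287    0.7053     0.653
  solve Keq expr → x = -0.602; check Q = 4.9290e-04
Then add 3.176 M of G.
Step 2:
                  G         B         E
  Initial     12.46    0.7053     0.653
  Change    -0.1845   -0.0615    0.1845
  Equil       12.28    0.6438    0.8375
  solve Keq expr → x = 0.0615; check Q = 4.9290e-04
Then change container volume by factor 0.8 (V_new/V_old).
Step 3:
                  G         B         E
  Initial     15.35    0.8048     1.047
  Change   -0.06572  -0.02191   0.06572
  Equil       15.28    0.7828     1.113
  solve Keq expr → x = 0.02191; check Q = 4.9290e-04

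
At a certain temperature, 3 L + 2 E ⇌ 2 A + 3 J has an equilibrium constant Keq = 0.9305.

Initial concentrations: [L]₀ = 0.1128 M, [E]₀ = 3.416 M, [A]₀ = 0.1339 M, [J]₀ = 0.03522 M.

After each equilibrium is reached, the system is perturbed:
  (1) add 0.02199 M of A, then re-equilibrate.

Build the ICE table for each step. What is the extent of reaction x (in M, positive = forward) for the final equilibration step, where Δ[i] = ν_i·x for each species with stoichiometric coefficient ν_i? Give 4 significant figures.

x = -3.9998e-04 M

Q₀ = 4.6770e-05 vs Keq = 0.9305 ⇒ Q<K, forward
Step 1:
                   L          E          A          J
  init        0.1128      3.416     0.1339    0.03522
  Δ         -0.09302   -0.06202    0.06202    0.09302
  eq         0.01978      3.354     0.1959     0.1282
  solve Keq expr → x = 0.03101; check Q = 0.9305
Then add 0.02199 M of A.
Step 2:
                   L          E          A          J
  init       0.01978      3.354     0.2179     0.1282
  Δ           0.0012 7.9996e-04 -7.9996e-04    -0.0012
  eq         0.02098      3.355     0.2171      0.127
  solve Keq expr → x = -3.9998e-04; check Q = 0.9305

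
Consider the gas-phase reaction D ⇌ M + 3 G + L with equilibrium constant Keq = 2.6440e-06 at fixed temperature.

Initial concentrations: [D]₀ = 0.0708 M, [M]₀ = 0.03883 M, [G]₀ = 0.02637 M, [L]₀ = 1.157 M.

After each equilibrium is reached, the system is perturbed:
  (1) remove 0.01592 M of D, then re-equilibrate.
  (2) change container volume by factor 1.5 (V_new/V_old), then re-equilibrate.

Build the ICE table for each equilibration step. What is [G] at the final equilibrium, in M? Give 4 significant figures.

[G]_eq = 0.017 M

Q₀ = 1.1636e-05 vs Keq = 2.6440e-06 ⇒ Q>K, reverse
Step 1:
                    D           M           G           L
  init         0.0708     0.03883     0.02637       1.157
  Δ          0.003184   -0.003184   -0.009553   -0.003184
  eq          0.07398     0.03565     0.01682       1.154
  solve Keq expr → x = -0.003184; check Q = 2.6440e-06
Then remove 0.01592 M of D.
Step 2:
                    D           M           G           L
  init        0.05806     0.03565     0.01682       1.154
  Δ        4.0276e-04 -4.0276e-04   -0.001208 -4.0276e-04
  eq          0.05847     0.03524     0.01561       1.153
  solve Keq expr → x = -4.0276e-04; check Q = 2.6440e-06
Then change container volume by factor 1.5 (V_new/V_old).
Step 3:
                    D           M           G           L
  init        0.03898      0.0235     0.01041      0.7689
  Δ         -0.002196    0.002196    0.006589    0.002196
  eq          0.03678     0.02569       0.017      0.7711
  solve Keq expr → x = 0.002196; check Q = 2.6440e-06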